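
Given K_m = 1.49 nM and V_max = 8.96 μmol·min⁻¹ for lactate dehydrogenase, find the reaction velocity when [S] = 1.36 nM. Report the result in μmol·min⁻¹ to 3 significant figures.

4.28 μmol·min⁻¹

v = Vmax·[S]/(Km + [S]) = 8.96 × 1.36 / (1.49 + 1.36)
  = 12.19 / 2.850 = 4.28 μmol·min⁻¹.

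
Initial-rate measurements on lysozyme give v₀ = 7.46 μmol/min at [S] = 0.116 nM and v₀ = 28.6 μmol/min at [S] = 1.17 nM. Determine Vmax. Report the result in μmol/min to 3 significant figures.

41.6 μmol/min

In reciprocal form, 1/v = (Km/Vmax)·(1/[S]) + 1/Vmax. The two points give (1/[S], 1/v) = (8.621, 0.1340) and (0.8547, 0.03497).
Slope = (0.1340 − 0.03497)/(8.621 − 0.8547) = 0.01276; intercept = 0.1340 − 0.01276×8.621 = 0.02406.
Vmax = 1/intercept = 41.6 μmol/min; Km = slope × Vmax = 0.01276 × 41.6 = 0.530 nM.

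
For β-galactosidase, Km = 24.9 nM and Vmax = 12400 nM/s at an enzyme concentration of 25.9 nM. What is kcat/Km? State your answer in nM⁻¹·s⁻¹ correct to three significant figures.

kcat = Vmax/[E]total = 12400/25.9 = 479 s⁻¹.
kcat/Km = 479/24.9 = 19.2 nM⁻¹·s⁻¹.

19.2 nM⁻¹·s⁻¹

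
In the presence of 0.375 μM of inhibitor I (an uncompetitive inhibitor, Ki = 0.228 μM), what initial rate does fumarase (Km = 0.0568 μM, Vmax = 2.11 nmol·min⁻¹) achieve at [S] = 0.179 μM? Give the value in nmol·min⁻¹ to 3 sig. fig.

α = 1 + [I]/Ki = 1 + 0.375/0.228 = 2.645.
For an uncompetitive inhibitor, both parameters are divided by α, giving Vmax/α and Km/α: Km,app = 0.0215 μM, Vmax,app = 0.798 nmol·min⁻¹.
v = Vmax,app·[S]/(Km,app + [S]) = 0.798 × 0.179/(0.0215 + 0.179) = 0.712 nmol·min⁻¹.

0.712 nmol·min⁻¹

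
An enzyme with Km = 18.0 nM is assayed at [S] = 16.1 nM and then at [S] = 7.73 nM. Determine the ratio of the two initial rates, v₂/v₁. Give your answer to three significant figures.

Since Vmax cancels, v₂/v₁ = [S]₂(Km+[S]₁) / [S]₁(Km+[S]₂).
= 7.73×(18.0+16.1) / (16.1×(18.0+7.73)) = 263.6/414.3 = 0.636.

0.636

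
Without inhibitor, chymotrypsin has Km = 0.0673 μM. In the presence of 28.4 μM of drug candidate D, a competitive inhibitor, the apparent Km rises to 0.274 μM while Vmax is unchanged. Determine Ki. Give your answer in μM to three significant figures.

Competitive: Km,app = α·Km with α = 1 + [I]/Ki.
α = Km,app/Km = 0.274/0.0673 = 4.071.
Ki = [I]/(α − 1) = 28.4/3.071 = 9.25 μM.

9.25 μM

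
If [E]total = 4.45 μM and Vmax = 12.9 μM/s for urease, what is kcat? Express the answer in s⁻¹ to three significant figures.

kcat = Vmax/[E]total = 12.9 μM/s / 4.45 μM = 2.90 s⁻¹.

2.90 s⁻¹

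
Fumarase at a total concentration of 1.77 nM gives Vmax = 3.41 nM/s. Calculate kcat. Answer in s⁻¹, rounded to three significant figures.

kcat = Vmax/[E]total = 3.41 nM/s / 1.77 nM = 1.93 s⁻¹.

1.93 s⁻¹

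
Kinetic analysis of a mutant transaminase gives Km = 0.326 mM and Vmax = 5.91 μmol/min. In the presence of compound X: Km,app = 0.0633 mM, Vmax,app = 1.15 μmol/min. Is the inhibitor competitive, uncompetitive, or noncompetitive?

Both Km and Vmax decrease by the same factor (~5.15-fold) — characteristic of uncompetitive inhibition.

uncompetitive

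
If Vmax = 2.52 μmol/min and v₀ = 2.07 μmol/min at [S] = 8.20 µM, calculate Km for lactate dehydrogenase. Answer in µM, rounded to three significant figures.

v/Vmax = 2.07/2.52 = 0.8214 = [S]/(Km+[S]).
So Km + [S] = [S]/0.8214 = 9.983 µM, giving Km = 9.983 − 8.20 = 1.78 µM.

1.78 µM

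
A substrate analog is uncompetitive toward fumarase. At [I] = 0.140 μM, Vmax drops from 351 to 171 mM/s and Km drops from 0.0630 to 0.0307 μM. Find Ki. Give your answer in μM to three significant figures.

Uncompetitive: Vmax,app = Vmax/α (and Km,app = Km/α) with α = 1 + [I]/Ki.
α = Vmax/Vmax,app = 351/171 = 2.053.
Since α = 1 + [I]/Ki, [I]/Ki = 2.053 − 1 = 1.053 and Ki = 0.140/1.053 = 0.133 μM.

0.133 μM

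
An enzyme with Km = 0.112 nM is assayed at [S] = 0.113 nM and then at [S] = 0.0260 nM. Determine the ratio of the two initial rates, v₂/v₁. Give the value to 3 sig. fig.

0.375

The fractional saturations are [S]/(Km+[S]) = 0.113/0.2250 = 0.5022 and 0.0260/0.1380 = 0.1884.
v₂/v₁ is just their ratio: 0.1884/0.5022 = 0.375.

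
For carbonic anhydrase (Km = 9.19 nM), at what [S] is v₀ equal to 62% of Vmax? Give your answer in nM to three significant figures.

v/Vmax = [S]/(Km+[S]) = 0.62, so [S] = Km·0.62/(1 − 0.62) = 9.19 × 1.632.
[S] = 15.0 nM.

15.0 nM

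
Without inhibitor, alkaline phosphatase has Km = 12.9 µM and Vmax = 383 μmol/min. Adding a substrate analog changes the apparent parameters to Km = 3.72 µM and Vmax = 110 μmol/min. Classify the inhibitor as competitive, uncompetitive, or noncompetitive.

uncompetitive

Both Km and Vmax decrease by the same factor (~3.47-fold) — characteristic of uncompetitive inhibition.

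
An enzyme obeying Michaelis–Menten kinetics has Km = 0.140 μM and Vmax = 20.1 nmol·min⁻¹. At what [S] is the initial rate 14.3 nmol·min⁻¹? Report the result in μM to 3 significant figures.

0.345 μM

The required fractional saturation is v/Vmax = 14.3/20.1 = 0.7114.
Then [S]/(Km+[S]) = 0.7114 ⇒ [S] = 0.140 × 0.7114/(1 − 0.7114) = 0.345 μM.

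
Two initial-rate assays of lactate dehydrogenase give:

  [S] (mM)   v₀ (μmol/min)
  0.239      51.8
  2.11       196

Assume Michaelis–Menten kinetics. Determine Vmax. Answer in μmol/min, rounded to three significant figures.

304 μmol/min

In reciprocal form, 1/v = (Km/Vmax)·(1/[S]) + 1/Vmax. The two points give (1/[S], 1/v) = (4.184, 0.01931) and (0.4739, 0.005102).
Slope = (0.01931 − 0.005102)/(4.184 − 0.4739) = 0.003828; intercept = 0.01931 − 0.003828×4.184 = 0.003288.
Vmax = 1/intercept = 304 μmol/min; Km = slope × Vmax = 0.003828 × 304 = 1.16 mM.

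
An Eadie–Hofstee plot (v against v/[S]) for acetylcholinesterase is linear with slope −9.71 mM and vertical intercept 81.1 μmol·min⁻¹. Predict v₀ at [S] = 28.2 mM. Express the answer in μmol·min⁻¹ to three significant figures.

In the Eadie–Hofstee form v = Vmax − Km·(v/[S]), the slope is −Km and the intercept is Vmax, so Km = 9.71 mM and Vmax = 81.1 μmol·min⁻¹.
v = 81.1 × 28.2/(9.71 + 28.2) = 60.3 μmol·min⁻¹.

60.3 μmol·min⁻¹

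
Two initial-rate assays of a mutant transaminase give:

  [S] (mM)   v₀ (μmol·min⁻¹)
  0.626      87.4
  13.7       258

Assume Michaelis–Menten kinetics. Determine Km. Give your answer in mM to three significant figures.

1.41 mM

In reciprocal form, 1/v = (Km/Vmax)·(1/[S]) + 1/Vmax. The two points give (1/[S], 1/v) = (1.597, 0.01144) and (0.07299, 0.003876).
Slope = (0.01144 − 0.003876)/(1.597 − 0.07299) = 0.004963; intercept = 0.01144 − 0.004963×1.597 = 0.003514.
Vmax = 1/intercept = 285 μmol·min⁻¹; Km = slope × Vmax = 0.004963 × 285 = 1.41 mM.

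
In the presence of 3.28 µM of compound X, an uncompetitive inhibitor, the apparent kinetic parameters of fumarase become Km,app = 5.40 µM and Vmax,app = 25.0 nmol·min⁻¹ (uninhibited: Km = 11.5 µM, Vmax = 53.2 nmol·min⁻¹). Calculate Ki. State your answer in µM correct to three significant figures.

2.91 µM

Uncompetitive: Vmax,app = Vmax/α (and Km,app = Km/α) with α = 1 + [I]/Ki.
α = Vmax/Vmax,app = 53.2/25.0 = 2.128.
Since α = 1 + [I]/Ki, [I]/Ki = 2.128 − 1 = 1.128 and Ki = 3.28/1.128 = 2.91 µM.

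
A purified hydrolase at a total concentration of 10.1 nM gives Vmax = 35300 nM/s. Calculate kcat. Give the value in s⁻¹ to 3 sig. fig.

kcat = Vmax/[E]total = 35300 nM/s / 10.1 nM = 3500 s⁻¹.

3500 s⁻¹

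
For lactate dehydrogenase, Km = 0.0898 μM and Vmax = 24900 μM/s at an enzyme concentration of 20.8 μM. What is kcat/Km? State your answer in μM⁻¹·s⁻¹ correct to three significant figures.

kcat = Vmax/[E]total = 24900/20.8 = 1200 s⁻¹.
kcat/Km = 1200/0.0898 = 13300 μM⁻¹·s⁻¹.

13300 μM⁻¹·s⁻¹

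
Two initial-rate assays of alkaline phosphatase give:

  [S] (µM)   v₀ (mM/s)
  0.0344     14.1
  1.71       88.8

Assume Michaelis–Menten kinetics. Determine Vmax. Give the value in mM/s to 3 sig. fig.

99.6 mM/s

In reciprocal form, 1/v = (Km/Vmax)·(1/[S]) + 1/Vmax. The two points give (1/[S], 1/v) = (29.07, 0.07092) and (0.5848, 0.01126).
Slope = (0.07092 − 0.01126)/(29.07 − 0.5848) = 0.002094; intercept = 0.07092 − 0.002094×29.07 = 0.01004.
Vmax = 1/intercept = 99.6 mM/s; Km = slope × Vmax = 0.002094 × 99.6 = 0.209 µM.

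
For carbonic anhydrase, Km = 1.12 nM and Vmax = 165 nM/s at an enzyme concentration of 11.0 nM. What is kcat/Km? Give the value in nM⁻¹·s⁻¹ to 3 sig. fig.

kcat = Vmax/[E]total = 165/11.0 = 15.0 s⁻¹.
kcat/Km = 15.0/1.12 = 13.4 nM⁻¹·s⁻¹.

13.4 nM⁻¹·s⁻¹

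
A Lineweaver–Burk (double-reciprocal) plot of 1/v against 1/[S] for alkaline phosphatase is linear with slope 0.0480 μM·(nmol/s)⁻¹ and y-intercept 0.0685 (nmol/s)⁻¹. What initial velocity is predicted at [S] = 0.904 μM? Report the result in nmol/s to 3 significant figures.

8.22 nmol/s

The y-intercept is 1/Vmax, so Vmax = 1/0.0685 = 14.6 nmol/s.
The slope is Km/Vmax, so Km = 0.0480 × 14.6 = 0.701 μM.
Then v = 14.6 × 0.904/(0.701 + 0.904) = 8.22 nmol/s.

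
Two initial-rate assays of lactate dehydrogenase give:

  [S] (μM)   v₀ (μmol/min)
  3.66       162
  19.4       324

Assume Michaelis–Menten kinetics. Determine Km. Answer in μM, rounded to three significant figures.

5.88 μM

In reciprocal form, 1/v = (Km/Vmax)·(1/[S]) + 1/Vmax. The two points give (1/[S], 1/v) = (0.2732, 0.006173) and (0.05155, 0.003086).
Slope = (0.006173 − 0.003086)/(0.2732 − 0.05155) = 0.01392; intercept = 0.006173 − 0.01392×0.2732 = 0.002369.
Vmax = 1/intercept = 422 μmol/min; Km = slope × Vmax = 0.01392 × 422 = 5.88 μM.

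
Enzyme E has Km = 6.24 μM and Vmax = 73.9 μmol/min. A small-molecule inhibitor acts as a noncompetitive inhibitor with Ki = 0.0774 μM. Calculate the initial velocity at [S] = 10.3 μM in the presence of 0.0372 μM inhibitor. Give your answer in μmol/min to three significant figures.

With α = 1 + [I]/Ki = 1 + 0.0372/0.0774 = 1.481, the noncompetitive rate law is v = (Vmax/α)·[S] / (Km + [S]).
v = (73.9/1.481)×10.3 / (6.24 + 10.3) = 514.1/16.54 = 31.1 μmol/min.

31.1 μmol/min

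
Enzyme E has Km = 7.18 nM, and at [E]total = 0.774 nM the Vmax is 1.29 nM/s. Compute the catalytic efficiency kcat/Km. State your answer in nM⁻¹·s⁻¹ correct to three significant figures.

kcat = Vmax/[E]total = 1.29/0.774 = 1.67 s⁻¹.
kcat/Km = 1.67/7.18 = 0.232 nM⁻¹·s⁻¹.

0.232 nM⁻¹·s⁻¹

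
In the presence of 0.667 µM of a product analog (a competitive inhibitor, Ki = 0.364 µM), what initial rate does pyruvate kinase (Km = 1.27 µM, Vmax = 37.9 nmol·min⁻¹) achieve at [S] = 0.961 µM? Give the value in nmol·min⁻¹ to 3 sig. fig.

With α = 1 + [I]/Ki = 1 + 0.667/0.364 = 2.832, the competitive rate law is v = Vmax[S] / (αKm + [S]).
v = 37.9×0.961 / (2.832×1.27 + 0.961) = 36.42/4.558 = 7.99 nmol·min⁻¹.

7.99 nmol·min⁻¹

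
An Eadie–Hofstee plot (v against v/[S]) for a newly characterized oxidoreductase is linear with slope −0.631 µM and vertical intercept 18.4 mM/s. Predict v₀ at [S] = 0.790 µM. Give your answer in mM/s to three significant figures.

10.2 mM/s

In the Eadie–Hofstee form v = Vmax − Km·(v/[S]), the slope is −Km and the intercept is Vmax, so Km = 0.631 µM and Vmax = 18.4 mM/s.
v = 18.4 × 0.790/(0.631 + 0.790) = 10.2 mM/s.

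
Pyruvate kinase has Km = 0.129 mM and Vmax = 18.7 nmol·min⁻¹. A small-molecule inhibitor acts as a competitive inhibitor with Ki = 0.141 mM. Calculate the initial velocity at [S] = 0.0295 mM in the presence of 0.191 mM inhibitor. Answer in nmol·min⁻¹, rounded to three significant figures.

α = 1 + [I]/Ki = 1 + 0.191/0.141 = 2.355.
For a competitive inhibitor, Vmax is unchanged and the apparent Km becomes α·Km: Km,app = 0.304 mM, Vmax,app = 18.7 nmol·min⁻¹.
v = Vmax,app·[S]/(Km,app + [S]) = 18.7 × 0.0295/(0.304 + 0.0295) = 1.66 nmol·min⁻¹.

1.66 nmol·min⁻¹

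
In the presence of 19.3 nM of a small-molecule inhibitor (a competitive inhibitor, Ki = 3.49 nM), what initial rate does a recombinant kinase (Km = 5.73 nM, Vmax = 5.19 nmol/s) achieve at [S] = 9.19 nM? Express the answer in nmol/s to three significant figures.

α = 1 + [I]/Ki = 1 + 19.3/3.49 = 6.530.
For a competitive inhibitor, Vmax is unchanged and the apparent Km becomes α·Km: Km,app = 37.4 nM, Vmax,app = 5.19 nmol/s.
v = Vmax,app·[S]/(Km,app + [S]) = 5.19 × 9.19/(37.4 + 9.19) = 1.02 nmol/s.

1.02 nmol/s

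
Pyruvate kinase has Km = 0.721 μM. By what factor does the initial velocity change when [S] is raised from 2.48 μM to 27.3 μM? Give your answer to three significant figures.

Since Vmax cancels, v₂/v₁ = [S]₂(Km+[S]₁) / [S]₁(Km+[S]₂).
= 27.3×(0.721+2.48) / (2.48×(0.721+27.3)) = 87.39/69.49 = 1.26.

1.26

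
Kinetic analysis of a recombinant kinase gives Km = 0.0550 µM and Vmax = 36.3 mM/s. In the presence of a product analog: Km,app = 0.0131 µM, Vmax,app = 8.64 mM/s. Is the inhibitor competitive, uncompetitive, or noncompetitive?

uncompetitive

Both Km and Vmax decrease by the same factor (~4.20-fold) — characteristic of uncompetitive inhibition.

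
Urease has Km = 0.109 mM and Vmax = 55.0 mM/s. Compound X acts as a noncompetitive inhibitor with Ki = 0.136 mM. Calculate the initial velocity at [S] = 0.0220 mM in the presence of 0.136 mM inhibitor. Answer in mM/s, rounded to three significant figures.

4.62 mM/s

With α = 1 + [I]/Ki = 1 + 0.136/0.136 = 2.000, the noncompetitive rate law is v = (Vmax/α)·[S] / (Km + [S]).
v = (55.0/2.000)×0.0220 / (0.109 + 0.0220) = 0.6050/0.1310 = 4.62 mM/s.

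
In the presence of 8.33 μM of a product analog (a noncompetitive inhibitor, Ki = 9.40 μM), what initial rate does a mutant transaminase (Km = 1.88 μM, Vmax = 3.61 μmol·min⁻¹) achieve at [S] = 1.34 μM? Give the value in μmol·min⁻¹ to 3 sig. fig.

With α = 1 + [I]/Ki = 1 + 8.33/9.40 = 1.886, the noncompetitive rate law is v = (Vmax/α)·[S] / (Km + [S]).
v = (3.61/1.886)×1.34 / (1.88 + 1.34) = 2.565/3.220 = 0.796 μmol·min⁻¹.

0.796 μmol·min⁻¹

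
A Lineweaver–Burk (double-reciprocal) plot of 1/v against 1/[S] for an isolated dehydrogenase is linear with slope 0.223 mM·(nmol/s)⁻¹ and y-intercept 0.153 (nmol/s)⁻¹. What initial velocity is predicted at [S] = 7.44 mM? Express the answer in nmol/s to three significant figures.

5.47 nmol/s

The y-intercept is 1/Vmax, so Vmax = 1/0.153 = 6.54 nmol/s.
The slope is Km/Vmax, so Km = 0.223 × 6.54 = 1.46 mM.
Then v = 6.54 × 7.44/(1.46 + 7.44) = 5.47 nmol/s.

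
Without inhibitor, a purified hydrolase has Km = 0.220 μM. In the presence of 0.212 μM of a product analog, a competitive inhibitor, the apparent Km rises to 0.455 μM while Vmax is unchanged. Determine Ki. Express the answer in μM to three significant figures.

0.198 μM

Competitive: Km,app = α·Km with α = 1 + [I]/Ki.
α = Km,app/Km = 0.455/0.220 = 2.068.
Since α = 1 + [I]/Ki, [I]/Ki = 2.068 − 1 = 1.068 and Ki = 0.212/1.068 = 0.198 μM.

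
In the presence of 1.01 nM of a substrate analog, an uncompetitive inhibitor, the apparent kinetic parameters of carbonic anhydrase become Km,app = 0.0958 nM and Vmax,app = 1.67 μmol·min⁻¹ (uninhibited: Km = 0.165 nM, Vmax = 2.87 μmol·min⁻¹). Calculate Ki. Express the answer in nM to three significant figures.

Uncompetitive: Vmax,app = Vmax/α (and Km,app = Km/α) with α = 1 + [I]/Ki.
α = Vmax/Vmax,app = 2.87/1.67 = 1.719.
Ki = [I]/(α − 1) = 1.01/0.7186 = 1.41 nM.

1.41 nM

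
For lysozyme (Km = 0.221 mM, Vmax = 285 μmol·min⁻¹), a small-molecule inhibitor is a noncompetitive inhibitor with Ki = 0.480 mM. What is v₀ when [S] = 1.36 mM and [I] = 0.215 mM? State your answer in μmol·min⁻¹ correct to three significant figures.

With α = 1 + [I]/Ki = 1 + 0.215/0.480 = 1.448, the noncompetitive rate law is v = (Vmax/α)·[S] / (Km + [S]).
v = (285/1.448)×1.36 / (0.221 + 1.36) = 267.7/1.581 = 169 μmol·min⁻¹.

169 μmol·min⁻¹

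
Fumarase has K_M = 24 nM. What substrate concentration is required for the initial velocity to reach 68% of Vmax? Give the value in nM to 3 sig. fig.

51.0 nM

v/Vmax = [S]/(Km+[S]) = 0.68, so [S] = Km·0.68/(1 − 0.68) = 24 × 2.125.
[S] = 51.0 nM.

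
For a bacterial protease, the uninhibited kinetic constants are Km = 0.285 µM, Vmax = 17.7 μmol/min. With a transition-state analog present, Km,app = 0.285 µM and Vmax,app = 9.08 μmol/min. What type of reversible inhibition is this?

noncompetitive

Vmax decreases (17.7 → 9.08 μmol/min) while Km is unchanged — pure noncompetitive inhibition.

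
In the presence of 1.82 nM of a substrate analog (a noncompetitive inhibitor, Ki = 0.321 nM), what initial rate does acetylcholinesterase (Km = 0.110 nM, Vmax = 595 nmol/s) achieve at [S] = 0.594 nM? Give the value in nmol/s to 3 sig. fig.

α = 1 + [I]/Ki = 1 + 1.82/0.321 = 6.670.
For a noncompetitive inhibitor, Vmax is reduced to Vmax/α while Km is unchanged: Km,app = 0.110 nM, Vmax,app = 89.2 nmol/s.
v = Vmax,app·[S]/(Km,app + [S]) = 89.2 × 0.594/(0.110 + 0.594) = 75.3 nmol/s.

75.3 nmol/s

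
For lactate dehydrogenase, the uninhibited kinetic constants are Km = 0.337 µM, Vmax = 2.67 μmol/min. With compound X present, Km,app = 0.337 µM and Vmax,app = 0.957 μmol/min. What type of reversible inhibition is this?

noncompetitive

Vmax decreases (2.67 → 0.957 μmol/min) while Km is unchanged — pure noncompetitive inhibition.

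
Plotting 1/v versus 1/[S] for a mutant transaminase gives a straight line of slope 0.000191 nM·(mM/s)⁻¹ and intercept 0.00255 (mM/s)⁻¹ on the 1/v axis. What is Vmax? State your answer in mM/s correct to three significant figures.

The y-intercept of a Lineweaver–Burk plot equals 1/Vmax, so Vmax = 1/0.00255 = 392 mM/s.

392 mM/s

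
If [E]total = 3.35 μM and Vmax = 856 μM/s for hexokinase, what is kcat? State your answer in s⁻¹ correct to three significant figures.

256 s⁻¹

kcat = Vmax/[E]total = 856 μM/s / 3.35 μM = 256 s⁻¹.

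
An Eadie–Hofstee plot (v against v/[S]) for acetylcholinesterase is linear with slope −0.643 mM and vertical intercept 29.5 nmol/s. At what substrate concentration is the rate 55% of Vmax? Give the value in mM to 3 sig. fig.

The Eadie–Hofstee slope gives Km = 0.643 mM (slope = −Km).
v/Vmax = [S]/(Km+[S]) = 0.55 ⇒ [S] = Km·0.55/(1−0.55) = 0.643 × 1.222 = 0.786 mM.

0.786 mM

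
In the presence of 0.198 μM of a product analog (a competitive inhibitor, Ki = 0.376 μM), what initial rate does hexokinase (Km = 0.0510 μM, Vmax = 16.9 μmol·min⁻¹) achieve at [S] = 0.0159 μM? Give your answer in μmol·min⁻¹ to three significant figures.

With α = 1 + [I]/Ki = 1 + 0.198/0.376 = 1.527, the competitive rate law is v = Vmax[S] / (αKm + [S]).
v = 16.9×0.0159 / (1.527×0.0510 + 0.0159) = 0.2687/0.09376 = 2.87 μmol·min⁻¹.

2.87 μmol·min⁻¹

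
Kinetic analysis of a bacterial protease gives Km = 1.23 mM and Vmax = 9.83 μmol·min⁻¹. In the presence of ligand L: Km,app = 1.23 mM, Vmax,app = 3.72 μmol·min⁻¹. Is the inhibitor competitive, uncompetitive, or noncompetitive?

noncompetitive

Vmax decreases (9.83 → 3.72 μmol·min⁻¹) while Km is unchanged — pure noncompetitive inhibition.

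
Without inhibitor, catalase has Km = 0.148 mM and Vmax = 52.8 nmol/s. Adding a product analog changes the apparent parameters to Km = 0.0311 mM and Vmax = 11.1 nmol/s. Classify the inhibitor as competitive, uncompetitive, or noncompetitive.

uncompetitive

Both Km and Vmax decrease by the same factor (~4.76-fold) — characteristic of uncompetitive inhibition.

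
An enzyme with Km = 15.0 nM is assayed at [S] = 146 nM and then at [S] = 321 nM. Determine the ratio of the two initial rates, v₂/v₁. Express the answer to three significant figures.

1.05

Since Vmax cancels, v₂/v₁ = [S]₂(Km+[S]₁) / [S]₁(Km+[S]₂).
= 321×(15.0+146) / (146×(15.0+321)) = 51680/49060 = 1.05.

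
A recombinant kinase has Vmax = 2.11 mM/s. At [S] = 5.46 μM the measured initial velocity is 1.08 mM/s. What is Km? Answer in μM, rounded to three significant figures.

5.21 μM

v/Vmax = 1.08/2.11 = 0.5118 = [S]/(Km+[S]).
So Km + [S] = [S]/0.5118 = 10.67 μM, giving Km = 10.67 − 5.46 = 5.21 μM.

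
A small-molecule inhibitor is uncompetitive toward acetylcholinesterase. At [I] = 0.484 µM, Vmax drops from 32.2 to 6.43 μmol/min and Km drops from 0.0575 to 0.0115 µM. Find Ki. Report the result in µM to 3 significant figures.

Uncompetitive: Vmax,app = Vmax/α (and Km,app = Km/α) with α = 1 + [I]/Ki.
α = Vmax/Vmax,app = 32.2/6.43 = 5.008.
Since α = 1 + [I]/Ki, [I]/Ki = 5.008 − 1 = 4.008 and Ki = 0.484/4.008 = 0.121 µM.

0.121 µM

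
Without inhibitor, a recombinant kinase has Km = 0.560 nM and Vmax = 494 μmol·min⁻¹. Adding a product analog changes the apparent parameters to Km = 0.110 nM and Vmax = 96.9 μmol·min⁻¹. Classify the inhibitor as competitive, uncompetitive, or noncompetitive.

uncompetitive

Both Km and Vmax decrease by the same factor (~5.10-fold) — characteristic of uncompetitive inhibition.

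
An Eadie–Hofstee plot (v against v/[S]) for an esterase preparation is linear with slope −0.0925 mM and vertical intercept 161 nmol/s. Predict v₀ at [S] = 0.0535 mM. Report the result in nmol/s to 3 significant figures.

In the Eadie–Hofstee form v = Vmax − Km·(v/[S]), the slope is −Km and the intercept is Vmax, so Km = 0.0925 mM and Vmax = 161 nmol/s.
v = 161 × 0.0535/(0.0925 + 0.0535) = 59.0 nmol/s.

59.0 nmol/s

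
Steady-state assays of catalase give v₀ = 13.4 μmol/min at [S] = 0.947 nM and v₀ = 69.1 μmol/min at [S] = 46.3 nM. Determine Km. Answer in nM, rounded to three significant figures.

In reciprocal form, 1/v = (Km/Vmax)·(1/[S]) + 1/Vmax. The two points give (1/[S], 1/v) = (1.056, 0.07463) and (0.02160, 0.01447).
Slope = (0.07463 − 0.01447)/(1.056 − 0.02160) = 0.05816; intercept = 0.07463 − 0.05816×1.056 = 0.01322.
Vmax = 1/intercept = 75.7 μmol/min; Km = slope × Vmax = 0.05816 × 75.7 = 4.40 nM.

4.40 nM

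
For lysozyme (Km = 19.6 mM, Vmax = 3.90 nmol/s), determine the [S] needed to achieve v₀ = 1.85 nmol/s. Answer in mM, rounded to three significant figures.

17.7 mM

The required fractional saturation is v/Vmax = 1.85/3.90 = 0.4744.
Then [S]/(Km+[S]) = 0.4744 ⇒ [S] = 19.6 × 0.4744/(1 − 0.4744) = 17.7 mM.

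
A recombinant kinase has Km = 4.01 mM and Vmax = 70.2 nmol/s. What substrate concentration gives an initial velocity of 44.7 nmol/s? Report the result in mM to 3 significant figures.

7.03 mM

The required fractional saturation is v/Vmax = 44.7/70.2 = 0.6368.
Then [S]/(Km+[S]) = 0.6368 ⇒ [S] = 4.01 × 0.6368/(1 − 0.6368) = 7.03 mM.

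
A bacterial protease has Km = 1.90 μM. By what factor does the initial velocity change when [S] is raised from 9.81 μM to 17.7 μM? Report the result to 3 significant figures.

The fractional saturations are [S]/(Km+[S]) = 9.81/11.71 = 0.8377 and 17.7/19.60 = 0.9031.
v₂/v₁ is just their ratio: 0.9031/0.8377 = 1.08.

1.08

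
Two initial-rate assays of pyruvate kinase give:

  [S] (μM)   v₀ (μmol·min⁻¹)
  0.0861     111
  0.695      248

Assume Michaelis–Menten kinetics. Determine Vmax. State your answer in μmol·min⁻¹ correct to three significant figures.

In reciprocal form, 1/v = (Km/Vmax)·(1/[S]) + 1/Vmax. The two points give (1/[S], 1/v) = (11.61, 0.009009) and (1.439, 0.004032).
Slope = (0.009009 − 0.004032)/(11.61 − 1.439) = 0.0004891; intercept = 0.009009 − 0.0004891×11.61 = 0.003329.
Vmax = 1/intercept = 300 μmol·min⁻¹; Km = slope × Vmax = 0.0004891 × 300 = 0.147 μM.

300 μmol·min⁻¹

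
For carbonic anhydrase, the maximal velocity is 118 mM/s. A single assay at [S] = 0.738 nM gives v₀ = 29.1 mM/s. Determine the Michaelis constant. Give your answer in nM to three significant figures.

From v = Vmax[S]/(Km+[S]), Km = [S](Vmax − v)/v.
Km = 0.738 × (118 − 29.1) / 29.1 = 65.61/29.1 = 2.25 nM.

2.25 nM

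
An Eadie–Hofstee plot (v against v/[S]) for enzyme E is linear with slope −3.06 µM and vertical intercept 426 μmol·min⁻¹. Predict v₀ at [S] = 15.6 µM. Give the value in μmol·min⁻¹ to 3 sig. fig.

356 μmol·min⁻¹

In the Eadie–Hofstee form v = Vmax − Km·(v/[S]), the slope is −Km and the intercept is Vmax, so Km = 3.06 µM and Vmax = 426 μmol·min⁻¹.
v = 426 × 15.6/(3.06 + 15.6) = 356 μmol·min⁻¹.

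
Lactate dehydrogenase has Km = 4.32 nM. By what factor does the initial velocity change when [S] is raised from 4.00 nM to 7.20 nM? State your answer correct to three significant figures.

1.30

The fractional saturations are [S]/(Km+[S]) = 4.00/8.320 = 0.4808 and 7.20/11.52 = 0.6250.
v₂/v₁ is just their ratio: 0.6250/0.4808 = 1.30.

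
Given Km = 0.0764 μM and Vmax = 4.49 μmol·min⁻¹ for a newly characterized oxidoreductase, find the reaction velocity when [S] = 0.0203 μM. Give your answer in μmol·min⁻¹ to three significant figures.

v = Vmax·[S]/(Km + [S]) = 4.49 × 0.0203 / (0.0764 + 0.0203)
  = 0.09115 / 0.09670 = 0.943 μmol·min⁻¹.

0.943 μmol·min⁻¹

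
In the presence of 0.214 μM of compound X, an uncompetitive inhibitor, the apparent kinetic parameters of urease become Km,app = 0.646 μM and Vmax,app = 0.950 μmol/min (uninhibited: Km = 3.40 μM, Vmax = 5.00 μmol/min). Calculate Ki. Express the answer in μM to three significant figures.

0.0502 μM

Uncompetitive: Vmax,app = Vmax/α (and Km,app = Km/α) with α = 1 + [I]/Ki.
α = Vmax/Vmax,app = 5.00/0.950 = 5.263.
Since α = 1 + [I]/Ki, [I]/Ki = 5.263 − 1 = 4.263 and Ki = 0.214/4.263 = 0.0502 μM.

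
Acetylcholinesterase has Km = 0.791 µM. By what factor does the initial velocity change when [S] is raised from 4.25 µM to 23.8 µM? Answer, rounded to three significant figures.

1.15

The fractional saturations are [S]/(Km+[S]) = 4.25/5.041 = 0.8431 and 23.8/24.59 = 0.9678.
v₂/v₁ is just their ratio: 0.9678/0.8431 = 1.15.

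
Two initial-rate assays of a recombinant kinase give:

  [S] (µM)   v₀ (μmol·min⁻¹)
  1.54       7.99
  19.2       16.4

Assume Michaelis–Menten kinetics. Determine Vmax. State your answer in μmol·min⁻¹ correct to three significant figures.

18.1 μmol·min⁻¹

From v = Vmax[S]/(Km+[S]), each point gives Vmax = v(Km+[S])/[S].
Equating: 7.99(Km+1.54)/1.54 = 16.4(Km+19.2)/19.2.
5.188·Km + 7.99 = 0.8542·Km + 16.4, so (5.188 − 0.8542)·Km = 16.4 − 7.99.
Km = 8.410/4.334 = 1.94 µM; then Vmax = 7.99(1.94+1.54)/1.54 = 18.1 μmol·min⁻¹.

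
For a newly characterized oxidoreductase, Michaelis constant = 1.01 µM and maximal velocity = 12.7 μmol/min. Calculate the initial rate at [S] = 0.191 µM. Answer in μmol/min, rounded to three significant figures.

v = Vmax·[S]/(Km + [S]) = 12.7 × 0.191 / (1.01 + 0.191)
  = 2.426 / 1.201 = 2.02 μmol/min.

2.02 μmol/min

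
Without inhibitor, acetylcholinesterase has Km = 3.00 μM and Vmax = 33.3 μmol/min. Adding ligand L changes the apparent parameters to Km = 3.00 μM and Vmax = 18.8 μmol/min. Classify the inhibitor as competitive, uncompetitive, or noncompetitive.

noncompetitive

Vmax decreases (33.3 → 18.8 μmol/min) while Km is unchanged — pure noncompetitive inhibition.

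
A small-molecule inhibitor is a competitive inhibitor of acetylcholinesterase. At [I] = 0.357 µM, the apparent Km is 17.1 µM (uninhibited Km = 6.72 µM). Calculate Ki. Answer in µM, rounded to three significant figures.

Competitive: Km,app = α·Km with α = 1 + [I]/Ki.
α = Km,app/Km = 17.1/6.72 = 2.545.
Ki = [I]/(α − 1) = 0.357/1.545 = 0.231 µM.

0.231 µM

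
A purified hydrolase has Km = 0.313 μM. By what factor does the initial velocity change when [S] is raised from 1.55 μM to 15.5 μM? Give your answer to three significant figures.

Since Vmax cancels, v₂/v₁ = [S]₂(Km+[S]₁) / [S]₁(Km+[S]₂).
= 15.5×(0.313+1.55) / (1.55×(0.313+15.5)) = 28.88/24.51 = 1.18.

1.18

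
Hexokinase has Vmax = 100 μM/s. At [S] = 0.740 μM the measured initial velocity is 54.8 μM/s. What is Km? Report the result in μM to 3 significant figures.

0.610 μM

v/Vmax = 54.8/100 = 0.5480 = [S]/(Km+[S]).
So Km + [S] = [S]/0.5480 = 1.350 μM, giving Km = 1.350 − 0.740 = 0.610 μM.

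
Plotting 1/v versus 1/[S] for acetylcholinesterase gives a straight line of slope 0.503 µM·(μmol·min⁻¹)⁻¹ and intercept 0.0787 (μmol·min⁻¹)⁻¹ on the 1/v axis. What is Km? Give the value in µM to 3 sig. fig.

y-intercept = 1/Vmax ⇒ Vmax = 12.7 μmol·min⁻¹; slope = Km/Vmax ⇒ Km = slope × Vmax.
Km = 0.503 × 12.7 = 6.39 µM.

6.39 µM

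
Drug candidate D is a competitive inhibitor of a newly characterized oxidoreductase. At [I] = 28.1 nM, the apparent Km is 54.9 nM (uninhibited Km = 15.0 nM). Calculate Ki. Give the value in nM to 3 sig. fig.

Competitive: Km,app = α·Km with α = 1 + [I]/Ki.
α = Km,app/Km = 54.9/15.0 = 3.660.
Ki = [I]/(α − 1) = 28.1/2.660 = 10.6 nM.

10.6 nM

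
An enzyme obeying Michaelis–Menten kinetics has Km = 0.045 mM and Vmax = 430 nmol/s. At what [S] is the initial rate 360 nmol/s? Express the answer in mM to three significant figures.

0.231 mM

The required fractional saturation is v/Vmax = 360/430 = 0.8372.
Then [S]/(Km+[S]) = 0.8372 ⇒ [S] = 0.045 × 0.8372/(1 − 0.8372) = 0.231 mM.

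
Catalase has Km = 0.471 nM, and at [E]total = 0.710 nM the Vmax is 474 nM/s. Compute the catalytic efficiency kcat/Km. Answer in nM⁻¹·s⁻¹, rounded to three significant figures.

1420 nM⁻¹·s⁻¹

kcat = Vmax/[E]total = 474/0.710 = 668 s⁻¹.
kcat/Km = 668/0.471 = 1420 nM⁻¹·s⁻¹.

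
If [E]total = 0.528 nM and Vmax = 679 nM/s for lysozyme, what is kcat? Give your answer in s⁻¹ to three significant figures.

kcat = Vmax/[E]total = 679 nM/s / 0.528 nM = 1290 s⁻¹.

1290 s⁻¹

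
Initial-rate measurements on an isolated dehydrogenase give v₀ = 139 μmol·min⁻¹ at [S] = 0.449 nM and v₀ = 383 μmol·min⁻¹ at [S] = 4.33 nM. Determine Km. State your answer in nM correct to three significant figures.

1.10 nM

In reciprocal form, 1/v = (Km/Vmax)·(1/[S]) + 1/Vmax. The two points give (1/[S], 1/v) = (2.227, 0.007194) and (0.2309, 0.002611).
Slope = (0.007194 − 0.002611)/(2.227 − 0.2309) = 0.002296; intercept = 0.007194 − 0.002296×2.227 = 0.002081.
Vmax = 1/intercept = 481 μmol·min⁻¹; Km = slope × Vmax = 0.002296 × 481 = 1.10 nM.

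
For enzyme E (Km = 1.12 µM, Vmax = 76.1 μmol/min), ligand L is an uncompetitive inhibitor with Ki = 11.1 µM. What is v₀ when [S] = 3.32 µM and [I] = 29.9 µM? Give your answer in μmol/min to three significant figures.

α = 1 + [I]/Ki = 1 + 29.9/11.1 = 3.694.
For an uncompetitive inhibitor, both parameters are divided by α, giving Vmax/α and Km/α: Km,app = 0.303 µM, Vmax,app = 20.6 μmol/min.
v = Vmax,app·[S]/(Km,app + [S]) = 20.6 × 3.32/(0.303 + 3.32) = 18.9 μmol/min.

18.9 μmol/min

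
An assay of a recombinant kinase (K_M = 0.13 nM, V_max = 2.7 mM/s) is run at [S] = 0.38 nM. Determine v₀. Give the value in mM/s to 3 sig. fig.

2.01 mM/s

v = Vmax·[S]/(Km + [S]) = 2.7 × 0.38 / (0.13 + 0.38)
  = 1.026 / 0.5100 = 2.01 mM/s.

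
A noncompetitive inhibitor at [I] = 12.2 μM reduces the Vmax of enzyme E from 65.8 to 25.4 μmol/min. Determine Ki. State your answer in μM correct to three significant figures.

Noncompetitive: Vmax,app = Vmax/α with α = 1 + [I]/Ki.
α = Vmax/Vmax,app = 65.8/25.4 = 2.591.
Ki = [I]/(α − 1) = 12.2/1.591 = 7.67 μM.

7.67 μM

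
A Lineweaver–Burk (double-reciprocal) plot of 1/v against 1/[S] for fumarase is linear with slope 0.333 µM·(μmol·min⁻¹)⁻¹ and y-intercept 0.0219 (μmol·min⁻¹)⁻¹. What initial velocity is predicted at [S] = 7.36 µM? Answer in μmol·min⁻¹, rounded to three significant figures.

14.9 μmol·min⁻¹

The y-intercept is 1/Vmax, so Vmax = 1/0.0219 = 45.7 μmol·min⁻¹.
The slope is Km/Vmax, so Km = 0.333 × 45.7 = 15.2 µM.
Then v = 45.7 × 7.36/(15.2 + 7.36) = 14.9 μmol·min⁻¹.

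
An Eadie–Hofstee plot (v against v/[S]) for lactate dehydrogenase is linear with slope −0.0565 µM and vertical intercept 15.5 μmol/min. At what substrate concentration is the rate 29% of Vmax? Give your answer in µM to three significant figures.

The Eadie–Hofstee slope gives Km = 0.0565 µM (slope = −Km).
v/Vmax = [S]/(Km+[S]) = 0.29 ⇒ [S] = Km·0.29/(1−0.29) = 0.0565 × 0.4085 = 0.0231 µM.

0.0231 µM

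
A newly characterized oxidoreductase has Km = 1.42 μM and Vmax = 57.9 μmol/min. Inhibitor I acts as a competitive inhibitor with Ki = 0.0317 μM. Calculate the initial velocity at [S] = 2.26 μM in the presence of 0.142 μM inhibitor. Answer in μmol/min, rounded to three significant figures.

α = 1 + [I]/Ki = 1 + 0.142/0.0317 = 5.479.
For a competitive inhibitor, Vmax is unchanged and the apparent Km becomes α·Km: Km,app = 7.78 μM, Vmax,app = 57.9 μmol/min.
v = Vmax,app·[S]/(Km,app + [S]) = 57.9 × 2.26/(7.78 + 2.26) = 13.0 μmol/min.

13.0 μmol/min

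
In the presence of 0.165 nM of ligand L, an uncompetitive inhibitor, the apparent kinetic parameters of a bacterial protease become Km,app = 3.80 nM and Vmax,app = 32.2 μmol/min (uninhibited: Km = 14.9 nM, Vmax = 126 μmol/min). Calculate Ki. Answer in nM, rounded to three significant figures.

Uncompetitive: Vmax,app = Vmax/α (and Km,app = Km/α) with α = 1 + [I]/Ki.
α = Vmax/Vmax,app = 126/32.2 = 3.913.
Ki = [I]/(α − 1) = 0.165/2.913 = 0.0566 nM.

0.0566 nM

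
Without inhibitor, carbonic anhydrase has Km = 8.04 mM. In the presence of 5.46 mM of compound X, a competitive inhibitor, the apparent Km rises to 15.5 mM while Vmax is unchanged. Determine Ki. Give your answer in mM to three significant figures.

5.88 mM

Competitive: Km,app = α·Km with α = 1 + [I]/Ki.
α = Km,app/Km = 15.5/8.04 = 1.928.
Ki = [I]/(α − 1) = 5.46/0.9279 = 5.88 mM.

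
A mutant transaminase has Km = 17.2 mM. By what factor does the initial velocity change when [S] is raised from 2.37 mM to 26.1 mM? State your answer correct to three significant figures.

4.98

Since Vmax cancels, v₂/v₁ = [S]₂(Km+[S]₁) / [S]₁(Km+[S]₂).
= 26.1×(17.2+2.37) / (2.37×(17.2+26.1)) = 510.8/102.6 = 4.98.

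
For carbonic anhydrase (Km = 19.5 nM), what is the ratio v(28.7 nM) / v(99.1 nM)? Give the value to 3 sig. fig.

0.713

The fractional saturations are [S]/(Km+[S]) = 99.1/118.6 = 0.8356 and 28.7/48.20 = 0.5954.
v₂/v₁ is just their ratio: 0.5954/0.8356 = 0.713.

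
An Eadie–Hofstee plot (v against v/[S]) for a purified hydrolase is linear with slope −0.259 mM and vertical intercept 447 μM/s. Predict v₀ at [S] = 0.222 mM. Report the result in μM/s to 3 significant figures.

In the Eadie–Hofstee form v = Vmax − Km·(v/[S]), the slope is −Km and the intercept is Vmax, so Km = 0.259 mM and Vmax = 447 μM/s.
v = 447 × 0.222/(0.259 + 0.222) = 206 μM/s.

206 μM/s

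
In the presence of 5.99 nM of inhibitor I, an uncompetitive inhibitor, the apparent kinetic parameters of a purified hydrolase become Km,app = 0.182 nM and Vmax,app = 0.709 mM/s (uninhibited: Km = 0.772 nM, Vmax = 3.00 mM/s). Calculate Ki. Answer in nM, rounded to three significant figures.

1.85 nM

Uncompetitive: Vmax,app = Vmax/α (and Km,app = Km/α) with α = 1 + [I]/Ki.
α = Vmax/Vmax,app = 3.00/0.709 = 4.231.
Since α = 1 + [I]/Ki, [I]/Ki = 4.231 − 1 = 3.231 and Ki = 5.99/3.231 = 1.85 nM.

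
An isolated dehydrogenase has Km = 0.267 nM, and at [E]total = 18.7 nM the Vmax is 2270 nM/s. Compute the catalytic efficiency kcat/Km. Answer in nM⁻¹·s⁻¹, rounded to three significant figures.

kcat = Vmax/[E]total = 2270/18.7 = 121 s⁻¹.
kcat/Km = 121/0.267 = 455 nM⁻¹·s⁻¹.

455 nM⁻¹·s⁻¹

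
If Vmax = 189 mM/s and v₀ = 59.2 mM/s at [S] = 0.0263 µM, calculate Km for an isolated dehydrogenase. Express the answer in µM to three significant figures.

0.0577 µM

From v = Vmax[S]/(Km+[S]), Km = [S](Vmax − v)/v.
Km = 0.0263 × (189 − 59.2) / 59.2 = 3.414/59.2 = 0.0577 µM.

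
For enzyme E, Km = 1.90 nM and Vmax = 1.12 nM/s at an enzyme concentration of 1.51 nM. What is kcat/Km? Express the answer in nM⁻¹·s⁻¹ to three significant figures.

kcat = Vmax/[E]total = 1.12/1.51 = 0.742 s⁻¹.
kcat/Km = 0.742/1.90 = 0.390 nM⁻¹·s⁻¹.

0.390 nM⁻¹·s⁻¹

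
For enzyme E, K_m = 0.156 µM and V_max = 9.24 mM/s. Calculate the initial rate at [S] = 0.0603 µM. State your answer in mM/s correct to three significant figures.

[S]/(Km+[S]) = 0.0603/0.2163 = 0.2788, the fractional saturation.
v = 0.2788 × Vmax = 0.2788 × 9.24 = 2.58 mM/s.

2.58 mM/s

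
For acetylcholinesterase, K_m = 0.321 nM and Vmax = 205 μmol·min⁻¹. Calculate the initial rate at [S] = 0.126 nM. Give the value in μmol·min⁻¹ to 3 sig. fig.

[S]/(Km+[S]) = 0.126/0.4470 = 0.2819, the fractional saturation.
v = 0.2819 × Vmax = 0.2819 × 205 = 57.8 μmol·min⁻¹.

57.8 μmol·min⁻¹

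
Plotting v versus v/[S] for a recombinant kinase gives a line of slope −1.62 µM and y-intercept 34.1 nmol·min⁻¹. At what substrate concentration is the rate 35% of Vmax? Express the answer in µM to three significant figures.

The Eadie–Hofstee slope gives Km = 1.62 µM (slope = −Km).
v/Vmax = [S]/(Km+[S]) = 0.35 ⇒ [S] = Km·0.35/(1−0.35) = 1.62 × 0.5385 = 0.872 µM.

0.872 µM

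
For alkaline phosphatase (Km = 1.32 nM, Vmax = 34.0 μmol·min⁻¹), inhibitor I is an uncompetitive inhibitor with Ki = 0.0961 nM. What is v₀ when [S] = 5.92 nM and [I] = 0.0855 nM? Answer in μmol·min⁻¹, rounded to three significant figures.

α = 1 + [I]/Ki = 1 + 0.0855/0.0961 = 1.890.
For an uncompetitive inhibitor, both parameters are divided by α, giving Vmax/α and Km/α: Km,app = 0.699 nM, Vmax,app = 18.0 μmol·min⁻¹.
v = Vmax,app·[S]/(Km,app + [S]) = 18.0 × 5.92/(0.699 + 5.92) = 16.1 μmol·min⁻¹.

16.1 μmol·min⁻¹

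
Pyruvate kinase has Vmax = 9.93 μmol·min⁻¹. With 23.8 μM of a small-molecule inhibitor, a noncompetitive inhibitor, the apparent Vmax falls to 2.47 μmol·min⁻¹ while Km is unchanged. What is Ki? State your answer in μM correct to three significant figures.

Noncompetitive: Vmax,app = Vmax/α with α = 1 + [I]/Ki.
α = Vmax/Vmax,app = 9.93/2.47 = 4.020.
Since α = 1 + [I]/Ki, [I]/Ki = 4.020 − 1 = 3.020 and Ki = 23.8/3.020 = 7.88 μM.

7.88 μM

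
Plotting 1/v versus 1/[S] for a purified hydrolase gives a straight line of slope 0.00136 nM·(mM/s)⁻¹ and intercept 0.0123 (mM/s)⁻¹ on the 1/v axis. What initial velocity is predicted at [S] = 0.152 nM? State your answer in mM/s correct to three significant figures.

47.1 mM/s

The y-intercept is 1/Vmax, so Vmax = 1/0.0123 = 81.3 mM/s.
The slope is Km/Vmax, so Km = 0.00136 × 81.3 = 0.111 nM.
Then v = 81.3 × 0.152/(0.111 + 0.152) = 47.1 mM/s.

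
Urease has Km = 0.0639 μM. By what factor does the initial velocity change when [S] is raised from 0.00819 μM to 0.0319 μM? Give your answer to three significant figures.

2.93

Since Vmax cancels, v₂/v₁ = [S]₂(Km+[S]₁) / [S]₁(Km+[S]₂).
= 0.0319×(0.0639+0.00819) / (0.00819×(0.0639+0.0319)) = 0.002300/0.0007846 = 2.93.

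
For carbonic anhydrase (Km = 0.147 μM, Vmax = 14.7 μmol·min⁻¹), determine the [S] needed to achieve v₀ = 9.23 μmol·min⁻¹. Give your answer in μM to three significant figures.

0.248 μM

Rearranging v = Vmax[S]/(Km+[S]) gives [S] = Km·v/(Vmax − v).
[S] = 0.147 × 9.23 / (14.7 − 9.23) = 1.357/5.470 = 0.248 μM.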